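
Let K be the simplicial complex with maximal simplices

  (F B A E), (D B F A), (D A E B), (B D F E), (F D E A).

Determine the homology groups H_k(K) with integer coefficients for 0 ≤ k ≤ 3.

Order the vertices as A < B < D < E < F. Listing each simplex with vertices in this order, K has dimension 3 with simplices:

  0-simplices (5): A, B, D, E, F
  1-simplices (10): AB, AD, AE, AF, BD, BE, BF, DE, DF, EF
  2-simplices (10): ABD, ABE, ABF, ADE, ADF, AEF, BDE, BDF, BEF, DEF
  3-simplices (5): ABDE, ABDF, ABEF, ADEF, BDEF

so the chain groups are C_0 ≅ Z^5, C_1 ≅ Z^10, C_2 ≅ Z^10, C_3 ≅ Z^5.

∂_1: C_1 → C_0 sends each edge [p,q] (with p < q) to q − p.
The resulting 5×10 matrix has rank 4, and its Smith normal form has invariant factors (1,1,1,1).

The boundary map ∂_2: C_2 → C_1 maps a triangle to the signed sum of its edges. For instance
  ∂ABF = BF − AF + AB,
  ∂BDE = DE − BE + BD.
As a 10×10 matrix over Z this has rank 6, with invariant factors (1,1,1,1,1,1).

Boundary ∂_3: C_3 → C_2 sends each 3-simplex σ to the alternating sum Σ_i (−1)^i (σ with its i-th vertex removed). For instance
  ∂ABDF = BDF − ADF + ABF − ABD,
  ∂ADEF = DEF − AEF + ADF − ADE.
This gives a 10×5 integer matrix of rank 4; reducing to Smith normal form yields diagonal entries (1,1,1,1).

Computing H_k = (kernel of ∂_k) / (image of ∂_{k+1}):

  H_0: rank C_0 − rank ∂_1 = 5 − 4 = 1, and the invariant factors of ∂_1 are all 1, so H_0 ≅ Z.
  H_1: rank ker ∂_1 − rank ∂_2 = (10 − 4) − 6 = 0, and the invariant factors of ∂_2 are all 1, so H_1 ≅ 0.
  H_2: rank ker ∂_2 − rank ∂_3 = (10 − 6) − 4 = 0, and the invariant factors of ∂_3 are all 1, so H_2 ≅ 0.
  H_3: rank ker ∂_3 − rank ∂_4 = (5 − 4) − 0 = 1, and there is no ∂_4, so H_3 ≅ Z.

(K is a triangulation of the 3-sphere S^3.)

H_0 = Z,  H_1 = 0,  H_2 = 0,  H_3 = Z.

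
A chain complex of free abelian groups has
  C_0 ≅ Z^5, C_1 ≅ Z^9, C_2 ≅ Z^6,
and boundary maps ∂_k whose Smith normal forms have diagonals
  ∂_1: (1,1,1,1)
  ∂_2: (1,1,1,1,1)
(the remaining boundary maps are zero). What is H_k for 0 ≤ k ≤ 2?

H_0 ≅ Z,  H_1 = 0,  H_2 ≅ Z.

H_0: b_0 = 5 − 0 − 4 = 1; torsion from ∂_1 factors > 1: none. So H_0 ≅ Z.
H_1: b_1 = 9 − 4 − 5 = 0; torsion from ∂_2 factors > 1: none. So H_1 ≅ 0.
H_2: b_2 = 6 − 5 − 0 = 1; torsion from ∂_3 factors > 1: none. So H_2 ≅ Z.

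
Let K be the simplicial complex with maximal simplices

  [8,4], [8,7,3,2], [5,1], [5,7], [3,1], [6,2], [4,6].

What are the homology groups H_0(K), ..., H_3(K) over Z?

Take the total order 1 < 2 < 3 < 4 < 5 < 6 < 7 < 8 on the vertex set. Then K (dimension 3) consists of the simplices:

  0-simplices (8): [1], [2], [3], [4], [5], [6], [7], [8]
  1-simplices (12): [1,3], [1,5], [2,3], [2,6], [2,7], [2,8], [3,7], [3,8], [4,6], [4,8], [5,7], [7,8]
  2-simplices (4): [2,3,7], [2,3,8], [2,7,8], [3,7,8]
  3-simplices (1): [2,3,7,8]

Hence C_0 ≅ Z^8, C_1 ≅ Z^12, C_2 ≅ Z^4, C_3 ≅ Z^1.

∂_1: C_1 → C_0 sends each edge [p,q] (with p < q) to q − p.
As a 8×12 matrix over Z this has rank 7, with invariant factors (1,1,1,1,1,1,1).

Boundary ∂_2: C_2 → C_1 maps a triangle to the signed sum of its edges. For instance
  ∂[2,7,8] = [7,8] − [2,8] + [2,7],
  ∂[2,3,8] = [3,8] − [2,8] + [2,3].
This gives a 12×4 integer matrix of rank 3; reducing to Smith normal form yields diagonal entries (1,1,1).

∂_3: C_3 → C_2 sends each 3-simplex σ to the alternating sum Σ_i (−1)^i (σ with its i-th vertex removed). For instance
  ∂[2,3,7,8] = [3,7,8] − [2,7,8] + [2,3,8] − [2,3,7].
The 4×1 boundary matrix has rank 1 and Smith normal form diag(1).

Reading off H_k = ker ∂_k / im ∂_{k+1}:

  H_0: rank C_0 − rank ∂_1 = 8 − 7 = 1, and the invariant factors of ∂_1 are all 1, so H_0 = Z.
  H_1: rank ker ∂_1 − rank ∂_2 = (12 − 7) − 3 = 2, and the invariant factors of ∂_2 are all 1, so H_1 = Z^2.
  H_2: rank ker ∂_2 − rank ∂_3 = (4 − 3) − 1 = 0, and the invariant factors of ∂_3 are all 1, so H_2 = 0.
  H_3: rank ker ∂_3 − rank ∂_4 = (1 − 1) − 0 = 0, and there is no ∂_4, so H_3 = 0.

As a check, the Euler characteristic is 8 − 12 + 4 − 1 = -1, which agrees with 1 − 2 + 0 − 0 = -1.

H_0 = Z,  H_1 = Z^2,  H_2 = 0,  H_3 = 0.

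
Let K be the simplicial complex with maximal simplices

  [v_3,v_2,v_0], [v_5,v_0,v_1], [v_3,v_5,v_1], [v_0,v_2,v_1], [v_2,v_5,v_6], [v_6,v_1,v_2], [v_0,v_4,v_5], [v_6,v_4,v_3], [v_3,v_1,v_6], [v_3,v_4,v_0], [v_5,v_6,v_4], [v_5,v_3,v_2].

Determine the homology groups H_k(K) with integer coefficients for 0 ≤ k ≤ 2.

Take the total order v_0 < v_1 < v_2 < v_3 < v_4 < v_5 < v_6 on the vertex set. Then K (dimension 2) consists of the simplices:

  0-simplices (7): [v_0], [v_1], [v_2], [v_3], [v_4], [v_5], [v_6]
  1-simplices (18): (18 of them)
  2-simplices (12): (12 of them)

so the chain groups are C_0 ≅ Z^7, C_1 ≅ Z^18, C_2 ≅ Z^12.

Boundary ∂_1: C_1 → C_0 is given by ∂[p,q] = [q] − [p].
As a 7×18 matrix over Z this has rank 6, with invariant factors (1,1,1,1,1,1).

The boundary map ∂_2: C_2 → C_1 acts by ∂[p,q,r] = [q,r] − [p,r] + [p,q]. For instance
  ∂[v_4,v_5,v_6] = [v_5,v_6] − [v_4,v_6] + [v_4,v_5],
  ∂[v_1,v_3,v_5] = [v_3,v_5] − [v_1,v_5] + [v_1,v_3].
As a 18×12 matrix over Z this has rank 12, with invariant factors (1,1,1,1,1,1,1,1,1,1,1,2).

From H_k ≅ ker(∂_k) / im(∂_{k+1}) we obtain:

  H_0: rank C_0 − rank ∂_1 = 7 − 6 = 1, and the invariant factors of ∂_1 are all 1, so H_0 = Z.
  H_1: rank ker ∂_1 − rank ∂_2 = (18 − 6) − 12 = 0, and ∂_2 has invariant factor 2 > 1, so H_1 = Z/2.
  H_2: rank ker ∂_2 − rank ∂_3 = (12 − 12) − 0 = 0, and there is no ∂_3, so H_2 = 0.

(K is a triangulation of the real projective plane RP^2.)

H_0 ≅ Z,  H_1 ≅ Z/2,  H_2 = 0.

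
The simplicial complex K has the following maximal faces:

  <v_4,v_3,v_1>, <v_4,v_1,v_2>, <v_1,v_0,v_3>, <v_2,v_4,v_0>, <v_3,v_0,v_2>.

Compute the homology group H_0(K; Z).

We work with the vertex ordering v_0 < v_1 < v_2 < v_3 < v_4. The simplices of K, each written with vertices in increasing order, are:

  0-simplices (5): [v_0], [v_1], [v_2], [v_3], [v_4]
  1-simplices (10): [v_0,v_1], [v_0,v_2], [v_0,v_3], [v_0,v_4], [v_1,v_2], [v_1,v_3], [v_1,v_4], [v_2,v_3], [v_2,v_4], [v_3,v_4]
  2-simplices (5): [v_0,v_1,v_3], [v_0,v_2,v_3], [v_0,v_2,v_4], [v_1,v_2,v_4], [v_1,v_3,v_4]

Hence C_0 ≅ Z^5, C_1 ≅ Z^10, C_2 ≅ Z^5.

Boundary ∂_1: C_1 → C_0 is given by ∂[p,q] = [q] − [p].
This gives a 5×10 integer matrix of rank 4; reducing to Smith normal form yields diagonal entries (1,1,1,1).

The boundary map ∂_2: C_2 → C_1 acts by ∂[p,q,r] = [q,r] − [p,r] + [p,q]. For instance
  ∂[v_0,v_2,v_3] = [v_2,v_3] − [v_0,v_3] + [v_0,v_2],
  ∂[v_0,v_2,v_4] = [v_2,v_4] − [v_0,v_4] + [v_0,v_2].
As a 10×5 matrix over Z this has rank 5, with invariant factors (1,1,1,1,1).

From H_k ≅ ker(∂_k) / im(∂_{k+1}) we obtain:

  H_0: rank C_0 − rank ∂_1 = 5 − 4 = 1, and the invariant factors of ∂_1 are all 1, so H_0 = Z.

H_0 = Z.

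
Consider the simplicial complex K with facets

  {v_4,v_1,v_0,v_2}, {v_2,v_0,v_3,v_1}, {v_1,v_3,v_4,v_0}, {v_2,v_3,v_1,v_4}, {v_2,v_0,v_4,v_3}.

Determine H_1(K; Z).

K has 5 vertices, 10 edges, 10 triangles, 5 3-simplices.
rank ∂_1 = 4, rank ∂_2 = 6 ⇒ b_1 = 10 − 4 − 6 = 0; all invariant factors of ∂_2 are 1 so no torsion. So H_1 ≅ 0.

H_1 ≅ 0.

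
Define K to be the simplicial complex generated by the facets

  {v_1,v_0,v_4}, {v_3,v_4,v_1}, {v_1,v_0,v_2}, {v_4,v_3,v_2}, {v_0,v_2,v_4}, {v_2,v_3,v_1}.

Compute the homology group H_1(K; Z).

H_1 = 0.

We work with the vertex ordering v_0 < v_1 < v_2 < v_3 < v_4. The simplices of K, each written with vertices in increasing order, are:

  0-simplices (5): [v_0], [v_1], [v_2], [v_3], [v_4]
  1-simplices (9): [v_0,v_1], [v_0,v_2], [v_0,v_4], [v_1,v_2], [v_1,v_3], [v_1,v_4], [v_2,v_3], [v_2,v_4], [v_3,v_4]
  2-simplices (6): [v_0,v_1,v_2], [v_0,v_1,v_4], [v_0,v_2,v_4], [v_1,v_2,v_3], [v_1,v_3,v_4], [v_2,v_3,v_4]

so the chain groups are C_0 ≅ Z^5, C_1 ≅ Z^9, C_2 ≅ Z^6.

∂_1: C_1 → C_0 maps an edge to its endpoints' difference, ∂[p,q] = q − p.
As a 5×9 matrix over Z this has rank 4, with invariant factors (1,1,1,1).

The boundary map ∂_2: C_2 → C_1 sends each 2-simplex [p,q,r] to [q,r] − [p,r] + [p,q]. For instance
  ∂[v_0,v_1,v_4] = [v_1,v_4] − [v_0,v_4] + [v_0,v_1],
  ∂[v_1,v_2,v_3] = [v_2,v_3] − [v_1,v_3] + [v_1,v_2].
This gives a 9×6 integer matrix of rank 5; reducing to Smith normal form yields diagonal entries (1,1,1,1,1).

From H_k ≅ ker(∂_k) / im(∂_{k+1}) we obtain:

  H_1: rank ker ∂_1 − rank ∂_2 = (9 − 4) − 5 = 0, and the invariant factors of ∂_2 are all 1, so H_1 ≅ 0.

(K is a triangulation of the 2-sphere S^2.)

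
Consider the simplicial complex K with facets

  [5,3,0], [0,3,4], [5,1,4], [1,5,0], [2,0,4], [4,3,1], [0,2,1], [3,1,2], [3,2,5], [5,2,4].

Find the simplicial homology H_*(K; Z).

We work with the vertex ordering 0 < 1 < 2 < 3 < 4 < 5. The simplices of K, each written with vertices in increasing order, are:

  0-simplices (6): [0], [1], [2], [3], [4], [5]
  1-simplices (15): [0,1], [0,2], [0,3], [0,4], [0,5], [1,2], [1,3], [1,4], [1,5], [2,3], [2,4], [2,5], [3,4], [3,5], [4,5]
  2-simplices (10): [0,1,2], [0,1,5], [0,2,4], [0,3,4], [0,3,5], [1,2,3], [1,3,4], [1,4,5], [2,3,5], [2,4,5]

so the chain groups are C_0 ≅ Z^6, C_1 ≅ Z^15, C_2 ≅ Z^10.

∂_1: C_1 → C_0 sends each edge [p,q] (with p < q) to q − p. For instance
  ∂[0,4] = [4] − [0].
The 6×15 boundary matrix has rank 5 and Smith normal form diag(1,1,1,1,1).

The boundary map ∂_2: C_2 → C_1 acts by ∂[p,q,r] = [q,r] − [p,r] + [p,q]. For instance
  ∂[0,1,2] = [1,2] − [0,2] + [0,1],
  ∂[0,3,4] = [3,4] − [0,4] + [0,3].
The resulting 15×10 matrix has rank 10, and its Smith normal form has invariant factors (1,1,1,1,1,1,1,1,1,2).

Now H_k = ker ∂_k / im ∂_{k+1}, so:

  H_0: rank C_0 − rank ∂_1 = 6 − 5 = 1, and the invariant factors of ∂_1 are all 1, so H_0 = Z.
  H_1: rank ker ∂_1 − rank ∂_2 = (15 − 5) − 10 = 0, and ∂_2 has invariant factor 2 > 1, so H_1 = Z/2.
  H_2: rank ker ∂_2 − rank ∂_3 = (10 − 10) − 0 = 0, and there is no ∂_3, so H_2 = 0.

H_0 ≅ Z,  H_1 ≅ Z/2,  H_2 = 0.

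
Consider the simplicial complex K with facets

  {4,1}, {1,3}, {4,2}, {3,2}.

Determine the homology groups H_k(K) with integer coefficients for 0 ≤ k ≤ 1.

H_0 = Z,  H_1 = Z.

Fix the vertex order 1 < 2 < 3 < 4 and write every simplex with vertices in increasing order. Then dim K = 1 and the simplices of K are:

  0-simplices (4): [1], [2], [3], [4]
  1-simplices (4): [1,3], [1,4], [2,3], [2,4]

so the chain groups are C_0 ≅ Z^4, C_1 ≅ Z^4.

∂_1: C_1 → C_0 sends each edge [p,q] (with p < q) to q − p.
The 4×4 boundary matrix has rank 3 and Smith normal form diag(1,1,1).

Reading off H_k = ker ∂_k / im ∂_{k+1}:

  H_0: rank C_0 − rank ∂_1 = 4 − 3 = 1, and the invariant factors of ∂_1 are all 1, so H_0 = Z.
  H_1: rank ker ∂_1 − rank ∂_2 = (4 − 3) − 0 = 1, and there is no ∂_2, so H_1 = Z.

(K is a triangulation of the circle S^1.)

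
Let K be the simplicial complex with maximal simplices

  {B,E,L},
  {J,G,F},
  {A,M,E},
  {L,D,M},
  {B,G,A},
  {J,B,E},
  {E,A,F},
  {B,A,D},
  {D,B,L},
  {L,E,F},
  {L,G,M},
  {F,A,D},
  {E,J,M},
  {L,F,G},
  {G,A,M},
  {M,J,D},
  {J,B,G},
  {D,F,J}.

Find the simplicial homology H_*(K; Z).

Order the vertices as A < B < D < E < F < G < J < L < M. Listing each simplex with vertices in this order, K has dimension 2 with simplices:

  0-simplices (9): A, B, D, E, F, G, J, L, M
  1-simplices (27): AB, AD, AE, AF, AG, AM, BD, BE, BG, BJ, BL, DF, DJ, DL, DM, EF, EJ, EL, EM, FG, FJ, FL, GJ, GL, GM, JM, LM
  2-simplices (18): ABD, ABG, ADF, AEF, AEM, AGM, BDL, BEJ, BEL, BGJ, DFJ, DJM, DLM, EFL, EJM, FGJ, FGL, GLM

so the chain groups are C_0 ≅ Z^9, C_1 ≅ Z^27, C_2 ≅ Z^18.

∂_1: C_1 → C_0 sends each edge [p,q] (with p < q) to q − p. For instance
  ∂AB = B − A.
As a 9×27 matrix over Z this has rank 8, with invariant factors (1,1,1,1,1,1,1,1).

∂_2: C_2 → C_1 maps a triangle to the signed sum of its edges. For instance
  ∂BEL = EL − BL + BE,
  ∂FGJ = GJ − FJ + FG.
The resulting 27×18 matrix has rank 17, and its Smith normal form has invariant factors (1,1,1,1,1,1,1,1,1,1,1,1,1,1,1,1,1).

Reading off H_k = ker ∂_k / im ∂_{k+1}:

  H_0: rank C_0 − rank ∂_1 = 9 − 8 = 1, and the invariant factors of ∂_1 are all 1, so H_0 ≅ Z.
  H_1: rank ker ∂_1 − rank ∂_2 = (27 − 8) − 17 = 2, and the invariant factors of ∂_2 are all 1, so H_1 ≅ Z^2.
  H_2: rank ker ∂_2 − rank ∂_3 = (18 − 17) − 0 = 1, and there is no ∂_3, so H_2 ≅ Z.

As a check, the Euler characteristic is 9 − 27 + 18 = 0, which agrees with 1 − 2 + 1 = 0.
(K is a triangulation of the torus T^2.)

H_0 = Z,  H_1 = Z^2,  H_2 = Z.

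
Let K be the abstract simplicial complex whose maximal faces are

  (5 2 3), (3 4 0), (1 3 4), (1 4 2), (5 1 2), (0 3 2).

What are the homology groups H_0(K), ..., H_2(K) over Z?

H_0 = Z,  H_1 = Z,  H_2 = 0.

Fix the vertex order 0 < 1 < 2 < 3 < 4 < 5 and write every simplex with vertices in increasing order. Then dim K = 2 and the simplices of K are:

  0-simplices (6): [0], [1], [2], [3], [4], [5]
  1-simplices (12): [0,2], [0,3], [0,4], [1,2], [1,3], [1,4], [1,5], [2,3], [2,4], [2,5], [3,4], [3,5]
  2-simplices (6): [0,2,3], [0,3,4], [1,2,4], [1,2,5], [1,3,4], [2,3,5]

so the chain groups are C_0 ≅ Z^6, C_1 ≅ Z^12, C_2 ≅ Z^6.

∂_1: C_1 → C_0 sends each edge [p,q] (with p < q) to q − p. For instance
  ∂[1,2] = [2] − [1].
As a 6×12 matrix over Z this has rank 5, with invariant factors (1,1,1,1,1).

Boundary ∂_2: C_2 → C_1 acts by ∂[p,q,r] = [q,r] − [p,r] + [p,q]. For instance
  ∂[1,2,5] = [2,5] − [1,5] + [1,2],
  ∂[1,3,4] = [3,4] − [1,4] + [1,3].
As a 12×6 matrix over Z this has rank 6, with invariant factors (1,1,1,1,1,1).

Computing H_k = (kernel of ∂_k) / (image of ∂_{k+1}):

  H_0: rank C_0 − rank ∂_1 = 6 − 5 = 1, and the invariant factors of ∂_1 are all 1, so H_0 = Z.
  H_1: rank ker ∂_1 − rank ∂_2 = (12 − 5) − 6 = 1, and the invariant factors of ∂_2 are all 1, so H_1 = Z.
  H_2: rank ker ∂_2 − rank ∂_3 = (6 − 6) − 0 = 0, and there is no ∂_3, so H_2 = 0.

As a check, the Euler characteristic is 6 − 12 + 6 = 0, which agrees with 1 − 1 + 0 = 0.
(K is a triangulation of the cylinder S^1 x I.)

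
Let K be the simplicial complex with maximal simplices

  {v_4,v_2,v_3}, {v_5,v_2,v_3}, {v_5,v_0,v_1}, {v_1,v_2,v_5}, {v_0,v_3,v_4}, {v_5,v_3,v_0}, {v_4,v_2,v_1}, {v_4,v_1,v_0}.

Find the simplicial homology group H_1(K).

H_1 = 0.

Take the total order v_0 < v_1 < v_2 < v_3 < v_4 < v_5 on the vertex set. Then K (dimension 2) consists of the simplices:

  0-simplices (6): [v_0], [v_1], [v_2], [v_3], [v_4], [v_5]
  1-simplices (12): [v_0,v_1], [v_0,v_3], [v_0,v_4], [v_0,v_5], [v_1,v_2], [v_1,v_4], [v_1,v_5], [v_2,v_3], [v_2,v_4], [v_2,v_5], [v_3,v_4], [v_3,v_5]
  2-simplices (8): [v_0,v_1,v_4], [v_0,v_1,v_5], [v_0,v_3,v_4], [v_0,v_3,v_5], [v_1,v_2,v_4], [v_1,v_2,v_5], [v_2,v_3,v_4], [v_2,v_3,v_5]

Hence C_0 ≅ Z^6, C_1 ≅ Z^12, C_2 ≅ Z^8.

Boundary ∂_1: C_1 → C_0 is given by ∂[p,q] = [q] − [p]. For instance
  ∂[v_0,v_4] = [v_4] − [v_0].
The resulting 6×12 matrix has rank 5, and its Smith normal form has invariant factors (1,1,1,1,1).

∂_2: C_2 → C_1 sends each 2-simplex [p,q,r] to [q,r] − [p,r] + [p,q]. For instance
  ∂[v_0,v_3,v_5] = [v_3,v_5] − [v_0,v_5] + [v_0,v_3],
  ∂[v_0,v_3,v_4] = [v_3,v_4] − [v_0,v_4] + [v_0,v_3].
The 12×8 boundary matrix has rank 7 and Smith normal form diag(1,1,1,1,1,1,1).

Now H_k = ker ∂_k / im ∂_{k+1}, so:

  H_1: rank ker ∂_1 − rank ∂_2 = (12 − 5) − 7 = 0, and the invariant factors of ∂_2 are all 1, so H_1 = 0.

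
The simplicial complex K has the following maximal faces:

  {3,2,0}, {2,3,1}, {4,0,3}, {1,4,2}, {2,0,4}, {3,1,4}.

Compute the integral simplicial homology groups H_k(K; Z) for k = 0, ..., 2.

H_0 ≅ Z,  H_1 = 0,  H_2 ≅ Z.

Fix the vertex order 0 < 1 < 2 < 3 < 4 and write every simplex with vertices in increasing order. Then dim K = 2 and the simplices of K are:

  0-simplices (5): [0], [1], [2], [3], [4]
  1-simplices (9): [0,2], [0,3], [0,4], [1,2], [1,3], [1,4], [2,3], [2,4], [3,4]
  2-simplices (6): [0,2,3], [0,2,4], [0,3,4], [1,2,3], [1,2,4], [1,3,4]

so the chain groups are C_0 ≅ Z^5, C_1 ≅ Z^9, C_2 ≅ Z^6.

∂_1: C_1 → C_0 sends each edge [p,q] (with p < q) to q − p. For instance
  ∂[2,4] = [4] − [2].
This gives a 5×9 integer matrix of rank 4; reducing to Smith normal form yields diagonal entries (1,1,1,1).

∂_2: C_2 → C_1 acts by ∂[p,q,r] = [q,r] − [p,r] + [p,q]. For instance
  ∂[1,2,3] = [2,3] − [1,3] + [1,2],
  ∂[0,2,3] = [2,3] − [0,3] + [0,2].
This gives a 9×6 integer matrix of rank 5; reducing to Smith normal form yields diagonal entries (1,1,1,1,1).

Now H_k = ker ∂_k / im ∂_{k+1}, so:

  H_0: rank C_0 − rank ∂_1 = 5 − 4 = 1, and the invariant factors of ∂_1 are all 1, so H_0 ≅ Z.
  H_1: rank ker ∂_1 − rank ∂_2 = (9 − 4) − 5 = 0, and the invariant factors of ∂_2 are all 1, so H_1 ≅ 0.
  H_2: rank ker ∂_2 − rank ∂_3 = (6 − 5) − 0 = 1, and there is no ∂_3, so H_2 ≅ Z.

(K is a triangulation of the 2-sphere S^2.)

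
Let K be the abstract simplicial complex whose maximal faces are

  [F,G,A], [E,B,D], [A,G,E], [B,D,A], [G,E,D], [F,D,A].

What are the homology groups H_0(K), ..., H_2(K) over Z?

Order the vertices as A < B < D < E < F < G. Listing each simplex with vertices in this order, K has dimension 2 with simplices:

  0-simplices (6): A, B, D, E, F, G
  1-simplices (12): AB, AD, AE, AF, AG, BD, BE, DE, DF, DG, EG, FG
  2-simplices (6): ABD, ADF, AEG, AFG, BDE, DEG

so the chain groups are C_0 ≅ Z^6, C_1 ≅ Z^12, C_2 ≅ Z^6.

∂_1: C_1 → C_0 maps an edge to its endpoints' difference, ∂[p,q] = q − p. For instance
  ∂EG = G − E.
This gives a 6×12 integer matrix of rank 5; reducing to Smith normal form yields diagonal entries (1,1,1,1,1).

Boundary ∂_2: C_2 → C_1 maps a triangle to the signed sum of its edges. For instance
  ∂BDE = DE − BE + BD,
  ∂ABD = BD − AD + AB.
As a 12×6 matrix over Z this has rank 6, with invariant factors (1,1,1,1,1,1).

Computing H_k = (kernel of ∂_k) / (image of ∂_{k+1}):

  H_0: rank C_0 − rank ∂_1 = 6 − 5 = 1, and the invariant factors of ∂_1 are all 1, so H_0 = Z.
  H_1: rank ker ∂_1 − rank ∂_2 = (12 − 5) − 6 = 1, and the invariant factors of ∂_2 are all 1, so H_1 = Z.
  H_2: rank ker ∂_2 − rank ∂_3 = (6 − 6) − 0 = 0, and there is no ∂_3, so H_2 = 0.

As a check, the Euler characteristic is 6 − 12 + 6 = 0, which agrees with 1 − 1 + 0 = 0.
(K is a triangulation of the cylinder S^1 x I.)

H_0 = Z,  H_1 = Z,  H_2 = 0.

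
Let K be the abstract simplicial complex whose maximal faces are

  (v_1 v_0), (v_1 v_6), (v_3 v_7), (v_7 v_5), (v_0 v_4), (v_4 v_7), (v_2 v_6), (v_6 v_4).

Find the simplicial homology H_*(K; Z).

K has 8 vertices, 8 edges.
rank ∂_0 = 0, rank ∂_1 = 7 ⇒ b_0 = 8 − 0 − 7 = 1; all invariant factors of ∂_1 are 1 so no torsion. So H_0 = Z.
rank ∂_1 = 7, rank ∂_2 = 0 ⇒ b_1 = 8 − 7 − 0 = 1. So H_1 = Z.

H_0 ≅ Z,  H_1 ≅ Z.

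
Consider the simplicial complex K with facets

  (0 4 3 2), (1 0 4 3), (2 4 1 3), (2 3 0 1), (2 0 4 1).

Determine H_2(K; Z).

H_2 = 0.

Fix the vertex order 0 < 1 < 2 < 3 < 4 and write every simplex with vertices in increasing order. Then dim K = 3 and the simplices of K are:

  0-simplices (5): [0], [1], [2], [3], [4]
  1-simplices (10): [0,1], [0,2], [0,3], [0,4], [1,2], [1,3], [1,4], [2,3], [2,4], [3,4]
  2-simplices (10): [0,1,2], [0,1,3], [0,1,4], [0,2,3], [0,2,4], [0,3,4], [1,2,3], [1,2,4], [1,3,4], [2,3,4]
  3-simplices (5): [0,1,2,3], [0,1,2,4], [0,1,3,4], [0,2,3,4], [1,2,3,4]

Hence C_0 ≅ Z^5, C_1 ≅ Z^10, C_2 ≅ Z^10, C_3 ≅ Z^5.

Boundary ∂_1: C_1 → C_0 maps an edge to its endpoints' difference, ∂[p,q] = q − p.
As a 5×10 matrix over Z this has rank 4, with invariant factors (1,1,1,1).

Boundary ∂_2: C_2 → C_1 sends each 2-simplex [p,q,r] to [q,r] − [p,r] + [p,q]. For instance
  ∂[0,1,4] = [1,4] − [0,4] + [0,1],
  ∂[0,1,3] = [1,3] − [0,3] + [0,1].
The 10×10 boundary matrix has rank 6 and Smith normal form diag(1,1,1,1,1,1).

The boundary map ∂_3: C_3 → C_2 sends each 3-simplex σ to the alternating sum Σ_i (−1)^i (σ with its i-th vertex removed). For instance
  ∂[0,1,2,4] = [1,2,4] − [0,2,4] + [0,1,4] − [0,1,2],
  ∂[1,2,3,4] = [2,3,4] − [1,3,4] + [1,2,4] − [1,2,3].
As a 10×5 matrix over Z this has rank 4, with invariant factors (1,1,1,1).

From H_k ≅ ker(∂_k) / im(∂_{k+1}) we obtain:

  H_2: rank ker ∂_2 − rank ∂_3 = (10 − 6) − 4 = 0, and the invariant factors of ∂_3 are all 1, so H_2 ≅ 0.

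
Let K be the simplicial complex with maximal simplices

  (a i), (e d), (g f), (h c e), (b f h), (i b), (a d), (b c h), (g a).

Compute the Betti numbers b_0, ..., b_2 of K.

b_0 = 1, b_1 = 2, b_2 = 0.

Order the vertices as a < b < c < d < e < f < g < h < i. Listing each simplex with vertices in this order, K has dimension 2 with simplices:

  0-simplices (9): a, b, c, d, e, f, g, h, i
  1-simplices (13): ad, ag, ai, bc, bf, bh, bi, ce, ch, de, eh, fg, fh
  2-simplices (3): bch, bfh, ceh

giving chain groups C_0 ≅ Z^9, C_1 ≅ Z^13, C_2 ≅ Z^3.

Boundary ∂_1: C_1 → C_0 is given by ∂[p,q] = [q] − [p].
This gives a 9×13 integer matrix of rank 8; reducing to Smith normal form yields diagonal entries (1,1,1,1,1,1,1,1).

Boundary ∂_2: C_2 → C_1 maps a triangle to the signed sum of its edges. For instance
  ∂bfh = fh − bh + bf,
  ∂bch = ch − bh + bc.
This gives a 13×3 integer matrix of rank 3; reducing to Smith normal form yields diagonal entries (1,1,1).

Now H_k = ker ∂_k / im ∂_{k+1}, so:

  H_0: rank C_0 − rank ∂_1 = 9 − 8 = 1, and the invariant factors of ∂_1 are all 1, so H_0 ≅ Z.
  H_1: rank ker ∂_1 − rank ∂_2 = (13 − 8) − 3 = 2, and the invariant factors of ∂_2 are all 1, so H_1 ≅ Z^2.
  H_2: rank ker ∂_2 − rank ∂_3 = (3 − 3) − 0 = 0, and there is no ∂_3, so H_2 ≅ 0.

Hence the Betti numbers are b_0 = 1, b_1 = 2, b_2 = 0.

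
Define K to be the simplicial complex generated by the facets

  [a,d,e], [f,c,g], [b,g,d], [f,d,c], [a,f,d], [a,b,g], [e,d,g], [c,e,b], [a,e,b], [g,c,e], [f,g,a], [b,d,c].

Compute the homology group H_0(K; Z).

H_0 = Z.

Order the vertices as a < b < c < d < e < f < g. Listing each simplex with vertices in this order, K has dimension 2 with simplices:

  0-simplices (7): a, b, c, d, e, f, g
  1-simplices (18): ab, ad, ae, af, ag, bc, bd, be, bg, cd, ce, cf, cg, de, df, dg, eg, fg
  2-simplices (12): abe, abg, ade, adf, afg, bcd, bce, bdg, cdf, ceg, cfg, deg

Hence C_0 ≅ Z^7, C_1 ≅ Z^18, C_2 ≅ Z^12.

Boundary ∂_1: C_1 → C_0 is given by ∂[p,q] = [q] − [p].
As a 7×18 matrix over Z this has rank 6, with invariant factors (1,1,1,1,1,1).

Boundary ∂_2: C_2 → C_1 acts by ∂[p,q,r] = [q,r] − [p,r] + [p,q]. For instance
  ∂bdg = dg − bg + bd,
  ∂cdf = df − cf + cd.
As a 18×12 matrix over Z this has rank 12, with invariant factors (1,1,1,1,1,1,1,1,1,1,1,2).

Now H_k = ker ∂_k / im ∂_{k+1}, so:

  H_0: rank C_0 − rank ∂_1 = 7 − 6 = 1, and the invariant factors of ∂_1 are all 1, so H_0 ≅ Z.

(K is a triangulation of the real projective plane RP^2.)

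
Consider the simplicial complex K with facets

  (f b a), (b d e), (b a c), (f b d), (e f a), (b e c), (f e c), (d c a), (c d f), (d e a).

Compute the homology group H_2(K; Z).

Fix the vertex order a < b < c < d < e < f and write every simplex with vertices in increasing order. Then dim K = 2 and the simplices of K are:

  0-simplices (6): a, b, c, d, e, f
  1-simplices (15): ab, ac, ad, ae, af, bc, bd, be, bf, cd, ce, cf, de, df, ef
  2-simplices (10): abc, abf, acd, ade, aef, bce, bde, bdf, cdf, cef

so the chain groups are C_0 ≅ Z^6, C_1 ≅ Z^15, C_2 ≅ Z^10.

The boundary map ∂_1: C_1 → C_0 sends each edge [p,q] (with p < q) to q − p. For instance
  ∂af = f − a.
As a 6×15 matrix over Z this has rank 5, with invariant factors (1,1,1,1,1).

Boundary ∂_2: C_2 → C_1 acts by ∂[p,q,r] = [q,r] − [p,r] + [p,q]. For instance
  ∂abf = bf − af + ab,
  ∂cef = ef − cf + ce.
The resulting 15×10 matrix has rank 10, and its Smith normal form has invariant factors (1,1,1,1,1,1,1,1,1,2).

Now H_k = ker ∂_k / im ∂_{k+1}, so:

  H_2: rank ker ∂_2 − rank ∂_3 = (10 − 10) − 0 = 0, and there is no ∂_3, so H_2 = 0.

H_2 ≅ 0.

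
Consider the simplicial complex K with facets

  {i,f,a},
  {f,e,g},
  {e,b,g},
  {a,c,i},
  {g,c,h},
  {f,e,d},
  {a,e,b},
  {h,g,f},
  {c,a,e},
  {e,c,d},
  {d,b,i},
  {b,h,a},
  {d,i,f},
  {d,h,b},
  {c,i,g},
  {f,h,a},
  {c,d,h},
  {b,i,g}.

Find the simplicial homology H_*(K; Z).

H_0 = Z,  H_1 = Z^2,  H_2 = Z.

K has 9 vertices, 27 edges, 18 triangles.
rank ∂_0 = 0, rank ∂_1 = 8 ⇒ b_0 = 9 − 0 − 8 = 1; all invariant factors of ∂_1 are 1 so no torsion. So H_0 = Z.
rank ∂_1 = 8, rank ∂_2 = 17 ⇒ b_1 = 27 − 8 − 17 = 2; all invariant factors of ∂_2 are 1 so no torsion. So H_1 = Z^2.
rank ∂_2 = 17, rank ∂_3 = 0 ⇒ b_2 = 18 − 17 − 0 = 1. So H_2 = Z.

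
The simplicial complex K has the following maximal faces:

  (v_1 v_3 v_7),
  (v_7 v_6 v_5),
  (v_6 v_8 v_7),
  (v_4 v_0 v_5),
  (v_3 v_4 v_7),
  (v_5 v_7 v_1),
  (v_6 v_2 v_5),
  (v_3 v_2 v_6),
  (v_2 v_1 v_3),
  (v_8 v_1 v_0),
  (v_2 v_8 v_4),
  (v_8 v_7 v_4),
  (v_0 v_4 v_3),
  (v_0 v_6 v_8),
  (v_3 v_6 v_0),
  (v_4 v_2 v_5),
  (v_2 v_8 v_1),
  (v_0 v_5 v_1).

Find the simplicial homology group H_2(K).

We work with the vertex ordering v_0 < v_1 < v_2 < v_3 < v_4 < v_5 < v_6 < v_7 < v_8. The simplices of K, each written with vertices in increasing order, are:

  0-simplices (9): [v_0], [v_1], [v_2], [v_3], [v_4], [v_5], [v_6], [v_7], [v_8]
  1-simplices (27): (27 of them)
  2-simplices (18): (18 of them)

so the chain groups are C_0 ≅ Z^9, C_1 ≅ Z^27, C_2 ≅ Z^18.

Boundary ∂_1: C_1 → C_0 maps an edge to its endpoints' difference, ∂[p,q] = q − p.
The resulting 9×27 matrix has rank 8, and its Smith normal form has invariant factors (1,1,1,1,1,1,1,1).

The boundary map ∂_2: C_2 → C_1 maps a triangle to the signed sum of its edges. For instance
  ∂[v_1,v_2,v_8] = [v_2,v_8] − [v_1,v_8] + [v_1,v_2],
  ∂[v_0,v_6,v_8] = [v_6,v_8] − [v_0,v_8] + [v_0,v_6].
As a 27×18 matrix over Z this has rank 17, with invariant factors (1,1,1,1,1,1,1,1,1,1,1,1,1,1,1,1,1).

From H_k ≅ ker(∂_k) / im(∂_{k+1}) we obtain:

  H_2: rank ker ∂_2 − rank ∂_3 = (18 − 17) − 0 = 1, and there is no ∂_3, so H_2 = Z.

(K is a triangulation of the torus T^2.)

H_2 = Z.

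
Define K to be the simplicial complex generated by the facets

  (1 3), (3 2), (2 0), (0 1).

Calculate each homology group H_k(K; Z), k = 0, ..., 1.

We work with the vertex ordering 0 < 1 < 2 < 3. The simplices of K, each written with vertices in increasing order, are:

  0-simplices (4): [0], [1], [2], [3]
  1-simplices (4): [0,1], [0,2], [1,3], [2,3]

giving chain groups C_0 ≅ Z^4, C_1 ≅ Z^4.

Boundary ∂_1: C_1 → C_0 sends each edge [p,q] (with p < q) to q − p. For instance
  ∂[1,3] = [3] − [1].
The 4×4 boundary matrix has rank 3 and Smith normal form diag(1,1,1).

Reading off H_k = ker ∂_k / im ∂_{k+1}:

  H_0: rank C_0 − rank ∂_1 = 4 − 3 = 1, and the invariant factors of ∂_1 are all 1, so H_0 ≅ Z.
  H_1: rank ker ∂_1 − rank ∂_2 = (4 − 3) − 0 = 1, and there is no ∂_2, so H_1 ≅ Z.

H_0 = Z,  H_1 = Z.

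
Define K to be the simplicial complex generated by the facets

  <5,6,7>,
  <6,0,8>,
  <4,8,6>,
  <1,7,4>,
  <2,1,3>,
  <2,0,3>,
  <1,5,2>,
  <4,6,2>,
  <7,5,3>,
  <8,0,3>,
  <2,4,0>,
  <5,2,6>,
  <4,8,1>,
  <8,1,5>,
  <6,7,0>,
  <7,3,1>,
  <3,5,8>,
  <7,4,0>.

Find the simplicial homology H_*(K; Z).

H_0 = Z,  H_1 = Z ⊕ Z/2,  H_2 = 0.

Fix the vertex order 0 < 1 < 2 < 3 < 4 < 5 < 6 < 7 < 8 and write every simplex with vertices in increasing order. Then dim K = 2 and the simplices of K are:

  0-simplices (9): [0], [1], [2], [3], [4], [5], [6], [7], [8]
  1-simplices (27): (27 of them)
  2-simplices (18): [0,2,3], [0,2,4], [0,3,8], [0,4,7], [0,6,7], [0,6,8], [1,2,3], [1,2,5], [1,3,7], [1,4,7], [1,4,8], [1,5,8], [2,4,6], [2,5,6], [3,5,7], [3,5,8], [4,6,8], [5,6,7]

giving chain groups C_0 ≅ Z^9, C_1 ≅ Z^27, C_2 ≅ Z^18.

The boundary map ∂_1: C_1 → C_0 sends each edge [p,q] (with p < q) to q − p.
As a 9×27 matrix over Z this has rank 8, with invariant factors (1,1,1,1,1,1,1,1).

The boundary map ∂_2: C_2 → C_1 maps a triangle to the signed sum of its edges. For instance
  ∂[1,2,3] = [2,3] − [1,3] + [1,2],
  ∂[1,4,7] = [4,7] − [1,7] + [1,4].
As a 27×18 matrix over Z this has rank 18, with invariant factors (1,1,1,1,1,1,1,1,1,1,1,1,1,1,1,1,1,2).

Reading off H_k = ker ∂_k / im ∂_{k+1}:

  H_0: rank C_0 − rank ∂_1 = 9 − 8 = 1, and the invariant factors of ∂_1 are all 1, so H_0 = Z.
  H_1: rank ker ∂_1 − rank ∂_2 = (27 − 8) − 18 = 1, and ∂_2 has invariant factor 2 > 1, so H_1 = Z ⊕ Z/2.
  H_2: rank ker ∂_2 − rank ∂_3 = (18 − 18) − 0 = 0, and there is no ∂_3, so H_2 = 0.

(K is a triangulation of the Klein bottle.)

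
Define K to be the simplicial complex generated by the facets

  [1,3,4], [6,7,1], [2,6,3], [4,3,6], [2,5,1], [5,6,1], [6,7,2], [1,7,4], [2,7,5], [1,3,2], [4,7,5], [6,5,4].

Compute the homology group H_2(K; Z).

H_2 ≅ 0.

We work with the vertex ordering 1 < 2 < 3 < 4 < 5 < 6 < 7. The simplices of K, each written with vertices in increasing order, are:

  0-simplices (7): [1], [2], [3], [4], [5], [6], [7]
  1-simplices (18): [1,2], [1,3], [1,4], [1,5], [1,6], [1,7], [2,3], [2,5], [2,6], [2,7], [3,4], [3,6], [4,5], [4,6], [4,7], [5,6], [5,7], [6,7]
  2-simplices (12): [1,2,3], [1,2,5], [1,3,4], [1,4,7], [1,5,6], [1,6,7], [2,3,6], [2,5,7], [2,6,7], [3,4,6], [4,5,6], [4,5,7]

giving chain groups C_0 ≅ Z^7, C_1 ≅ Z^18, C_2 ≅ Z^12.

∂_1: C_1 → C_0 sends each edge [p,q] (with p < q) to q − p. For instance
  ∂[3,6] = [6] − [3].
The 7×18 boundary matrix has rank 6 and Smith normal form diag(1,1,1,1,1,1).

∂_2: C_2 → C_1 sends each 2-simplex [p,q,r] to [q,r] − [p,r] + [p,q]. For instance
  ∂[1,4,7] = [4,7] − [1,7] + [1,4],
  ∂[2,6,7] = [6,7] − [2,7] + [2,6].
As a 18×12 matrix over Z this has rank 12, with invariant factors (1,1,1,1,1,1,1,1,1,1,1,2).

From H_k ≅ ker(∂_k) / im(∂_{k+1}) we obtain:

  H_2: rank ker ∂_2 − rank ∂_3 = (12 − 12) − 0 = 0, and there is no ∂_3, so H_2 ≅ 0.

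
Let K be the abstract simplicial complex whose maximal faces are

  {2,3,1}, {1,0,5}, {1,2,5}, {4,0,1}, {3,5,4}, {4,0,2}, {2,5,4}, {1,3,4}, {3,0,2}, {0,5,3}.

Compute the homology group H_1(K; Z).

H_1 = Z/2Z.

Order the vertices as 0 < 1 < 2 < 3 < 4 < 5. Listing each simplex with vertices in this order, K has dimension 2 with simplices:

  0-simplices (6): [0], [1], [2], [3], [4], [5]
  1-simplices (15): [0,1], [0,2], [0,3], [0,4], [0,5], [1,2], [1,3], [1,4], [1,5], [2,3], [2,4], [2,5], [3,4], [3,5], [4,5]
  2-simplices (10): [0,1,4], [0,1,5], [0,2,3], [0,2,4], [0,3,5], [1,2,3], [1,2,5], [1,3,4], [2,4,5], [3,4,5]

giving chain groups C_0 ≅ Z^6, C_1 ≅ Z^15, C_2 ≅ Z^10.

The boundary map ∂_1: C_1 → C_0 maps an edge to its endpoints' difference, ∂[p,q] = q − p.
This gives a 6×15 integer matrix of rank 5; reducing to Smith normal form yields diagonal entries (1,1,1,1,1).

The boundary map ∂_2: C_2 → C_1 sends each 2-simplex [p,q,r] to [q,r] − [p,r] + [p,q]. For instance
  ∂[2,4,5] = [4,5] − [2,5] + [2,4],
  ∂[0,2,3] = [2,3] − [0,3] + [0,2].
The 15×10 boundary matrix has rank 10 and Smith normal form diag(1,1,1,1,1,1,1,1,1,2).

From H_k ≅ ker(∂_k) / im(∂_{k+1}) we obtain:

  H_1: rank ker ∂_1 − rank ∂_2 = (15 − 5) − 10 = 0, and ∂_2 has invariant factor 2 > 1, so H_1 = Z/2Z.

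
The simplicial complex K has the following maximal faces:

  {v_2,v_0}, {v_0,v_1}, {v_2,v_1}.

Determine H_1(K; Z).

Take the total order v_0 < v_1 < v_2 on the vertex set. Then K (dimension 1) consists of the simplices:

  0-simplices (3): [v_0], [v_1], [v_2]
  1-simplices (3): [v_0,v_1], [v_0,v_2], [v_1,v_2]

so the chain groups are C_0 ≅ Z^3, C_1 ≅ Z^3.

Boundary ∂_1: C_1 → C_0 is given by ∂[p,q] = [q] − [p]. For instance
  ∂[v_0,v_1] = [v_1] − [v_0].
The resulting 3×3 matrix has rank 2, and its Smith normal form has invariant factors (1,1).

Now H_k = ker ∂_k / im ∂_{k+1}, so:

  H_1: rank ker ∂_1 − rank ∂_2 = (3 − 2) − 0 = 1, and there is no ∂_2, so H_1 = Z.

H_1 ≅ Z.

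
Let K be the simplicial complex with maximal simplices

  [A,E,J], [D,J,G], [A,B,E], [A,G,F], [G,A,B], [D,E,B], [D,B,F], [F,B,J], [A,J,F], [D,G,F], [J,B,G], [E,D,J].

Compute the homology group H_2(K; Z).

H_2 = 0.

Fix the vertex order A < B < D < E < F < G < J and write every simplex with vertices in increasing order. Then dim K = 2 and the simplices of K are:

  0-simplices (7): A, B, D, E, F, G, J
  1-simplices (18): AB, AE, AF, AG, AJ, BD, BE, BF, BG, BJ, DE, DF, DG, DJ, EJ, FG, FJ, GJ
  2-simplices (12): ABE, ABG, AEJ, AFG, AFJ, BDE, BDF, BFJ, BGJ, DEJ, DFG, DGJ

giving chain groups C_0 ≅ Z^7, C_1 ≅ Z^18, C_2 ≅ Z^12.

The boundary map ∂_1: C_1 → C_0 is given by ∂[p,q] = [q] − [p].
As a 7×18 matrix over Z this has rank 6, with invariant factors (1,1,1,1,1,1).

Boundary ∂_2: C_2 → C_1 sends each 2-simplex [p,q,r] to [q,r] − [p,r] + [p,q]. For instance
  ∂BDE = DE − BE + BD,
  ∂ABE = BE − AE + AB.
As a 18×12 matrix over Z this has rank 12, with invariant factors (1,1,1,1,1,1,1,1,1,1,1,2).

Now H_k = ker ∂_k / im ∂_{k+1}, so:

  H_2: rank ker ∂_2 − rank ∂_3 = (12 − 12) − 0 = 0, and there is no ∂_3, so H_2 = 0.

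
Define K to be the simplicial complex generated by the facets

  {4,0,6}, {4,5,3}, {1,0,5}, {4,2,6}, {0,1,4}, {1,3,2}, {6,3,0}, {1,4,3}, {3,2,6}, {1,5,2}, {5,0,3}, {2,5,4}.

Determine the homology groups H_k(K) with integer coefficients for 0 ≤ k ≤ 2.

Order the vertices as 0 < 1 < 2 < 3 < 4 < 5 < 6. Listing each simplex with vertices in this order, K has dimension 2 with simplices:

  0-simplices (7): [0], [1], [2], [3], [4], [5], [6]
  1-simplices (18): [0,1], [0,3], [0,4], [0,5], [0,6], [1,2], [1,3], [1,4], [1,5], [2,3], [2,4], [2,5], [2,6], [3,4], [3,5], [3,6], [4,5], [4,6]
  2-simplices (12): [0,1,4], [0,1,5], [0,3,5], [0,3,6], [0,4,6], [1,2,3], [1,2,5], [1,3,4], [2,3,6], [2,4,5], [2,4,6], [3,4,5]

giving chain groups C_0 ≅ Z^7, C_1 ≅ Z^18, C_2 ≅ Z^12.

The boundary map ∂_1: C_1 → C_0 is given by ∂[p,q] = [q] − [p].
The 7×18 boundary matrix has rank 6 and Smith normal form diag(1,1,1,1,1,1).

Boundary ∂_2: C_2 → C_1 maps a triangle to the signed sum of its edges. For instance
  ∂[0,1,5] = [1,5] − [0,5] + [0,1],
  ∂[2,3,6] = [3,6] − [2,6] + [2,3].
As a 18×12 matrix over Z this has rank 12, with invariant factors (1,1,1,1,1,1,1,1,1,1,1,2).

Computing H_k = (kernel of ∂_k) / (image of ∂_{k+1}):

  H_0: rank C_0 − rank ∂_1 = 7 − 6 = 1, and the invariant factors of ∂_1 are all 1, so H_0 = Z.
  H_1: rank ker ∂_1 − rank ∂_2 = (18 − 6) − 12 = 0, and ∂_2 has invariant factor 2 > 1, so H_1 = Z/2Z.
  H_2: rank ker ∂_2 − rank ∂_3 = (12 − 12) − 0 = 0, and there is no ∂_3, so H_2 = 0.

(K is a triangulation of the real projective plane RP^2.)

H_0 = Z,  H_1 = Z/2Z,  H_2 = 0.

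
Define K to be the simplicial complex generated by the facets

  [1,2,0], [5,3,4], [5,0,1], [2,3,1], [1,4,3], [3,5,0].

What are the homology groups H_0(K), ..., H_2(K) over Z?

We work with the vertex ordering 0 < 1 < 2 < 3 < 4 < 5. The simplices of K, each written with vertices in increasing order, are:

  0-simplices (6): [0], [1], [2], [3], [4], [5]
  1-simplices (12): [0,1], [0,2], [0,3], [0,5], [1,2], [1,3], [1,4], [1,5], [2,3], [3,4], [3,5], [4,5]
  2-simplices (6): [0,1,2], [0,1,5], [0,3,5], [1,2,3], [1,3,4], [3,4,5]

Hence C_0 ≅ Z^6, C_1 ≅ Z^12, C_2 ≅ Z^6.

Boundary ∂_1: C_1 → C_0 maps an edge to its endpoints' difference, ∂[p,q] = q − p.
The resulting 6×12 matrix has rank 5, and its Smith normal form has invariant factors (1,1,1,1,1).

∂_2: C_2 → C_1 maps a triangle to the signed sum of its edges. For instance
  ∂[0,1,2] = [1,2] − [0,2] + [0,1],
  ∂[0,1,5] = [1,5] − [0,5] + [0,1].
As a 12×6 matrix over Z this has rank 6, with invariant factors (1,1,1,1,1,1).

Reading off H_k = ker ∂_k / im ∂_{k+1}:

  H_0: rank C_0 − rank ∂_1 = 6 − 5 = 1, and the invariant factors of ∂_1 are all 1, so H_0 = Z.
  H_1: rank ker ∂_1 − rank ∂_2 = (12 − 5) − 6 = 1, and the invariant factors of ∂_2 are all 1, so H_1 = Z.
  H_2: rank ker ∂_2 − rank ∂_3 = (6 − 6) − 0 = 0, and there is no ∂_3, so H_2 = 0.

As a check, the Euler characteristic is 6 − 12 + 6 = 0, which agrees with 1 − 1 + 0 = 0.

H_0 ≅ Z,  H_1 ≅ Z,  H_2 = 0.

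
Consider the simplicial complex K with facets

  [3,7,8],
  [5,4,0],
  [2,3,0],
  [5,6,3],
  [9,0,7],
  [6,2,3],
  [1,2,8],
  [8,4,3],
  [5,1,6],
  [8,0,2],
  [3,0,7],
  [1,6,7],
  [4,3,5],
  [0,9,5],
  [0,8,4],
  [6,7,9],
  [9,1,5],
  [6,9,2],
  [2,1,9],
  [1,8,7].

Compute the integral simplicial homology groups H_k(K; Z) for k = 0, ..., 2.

H_0 = Z,  H_1 = Z ⊕ Z/2,  H_2 = 0.

K has 10 vertices, 30 edges, 20 triangles.
rank ∂_0 = 0, rank ∂_1 = 9 ⇒ b_0 = 10 − 0 − 9 = 1; all invariant factors of ∂_1 are 1 so no torsion. So H_0 ≅ Z.
rank ∂_1 = 9, rank ∂_2 = 20 ⇒ b_1 = 30 − 9 − 20 = 1; ∂_2 has invariant factor(s) [2] giving torsion. So H_1 ≅ Z ⊕ Z/2.
rank ∂_2 = 20, rank ∂_3 = 0 ⇒ b_2 = 20 − 20 − 0 = 0. So H_2 ≅ 0.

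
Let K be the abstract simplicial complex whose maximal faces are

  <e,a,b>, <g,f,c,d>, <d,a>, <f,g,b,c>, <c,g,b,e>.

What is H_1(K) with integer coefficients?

H_1 ≅ Z.

Order the vertices as a < b < c < d < e < f < g. Listing each simplex with vertices in this order, K has dimension 3 with simplices:

  0-simplices (7): a, b, c, d, e, f, g
  1-simplices (15): ab, ad, ae, bc, be, bf, bg, cd, ce, cf, cg, df, dg, eg, fg
  2-simplices (11): abe, bce, bcf, bcg, beg, bfg, cdf, cdg, ceg, cfg, dfg
  3-simplices (3): bceg, bcfg, cdfg

giving chain groups C_0 ≅ Z^7, C_1 ≅ Z^15, C_2 ≅ Z^11, C_3 ≅ Z^3.

∂_1: C_1 → C_0 maps an edge to its endpoints' difference, ∂[p,q] = q − p.
The 7×15 boundary matrix has rank 6 and Smith normal form diag(1,1,1,1,1,1).

Boundary ∂_2: C_2 → C_1 sends each 2-simplex [p,q,r] to [q,r] − [p,r] + [p,q]. For instance
  ∂dfg = fg − dg + df,
  ∂cdf = df − cf + cd.
The 15×11 boundary matrix has rank 8 and Smith normal form diag(1,1,1,1,1,1,1,1).

The boundary map ∂_3: C_3 → C_2 sends each 3-simplex σ to the alternating sum Σ_i (−1)^i (σ with its i-th vertex removed). For instance
  ∂bcfg = cfg − bfg + bcg − bcf,
  ∂cdfg = dfg − cfg + cdg − cdf.
The 11×3 boundary matrix has rank 3 and Smith normal form diag(1,1,1).

From H_k ≅ ker(∂_k) / im(∂_{k+1}) we obtain:

  H_1: rank ker ∂_1 − rank ∂_2 = (15 − 6) − 8 = 1, and the invariant factors of ∂_2 are all 1, so H_1 = Z.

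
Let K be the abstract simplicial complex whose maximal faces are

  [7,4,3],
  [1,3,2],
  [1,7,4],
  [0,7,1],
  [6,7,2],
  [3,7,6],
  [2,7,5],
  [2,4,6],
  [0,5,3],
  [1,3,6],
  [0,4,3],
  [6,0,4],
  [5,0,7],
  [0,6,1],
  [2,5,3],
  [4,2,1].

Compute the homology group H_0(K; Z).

Take the total order 0 < 1 < 2 < 3 < 4 < 5 < 6 < 7 on the vertex set. Then K (dimension 2) consists of the simplices:

  0-simplices (8): [0], [1], [2], [3], [4], [5], [6], [7]
  1-simplices (24): (24 of them)
  2-simplices (16): [0,1,6], [0,1,7], [0,3,4], [0,3,5], [0,4,6], [0,5,7], [1,2,3], [1,2,4], [1,3,6], [1,4,7], [2,3,5], [2,4,6], [2,5,7], [2,6,7], [3,4,7], [3,6,7]

giving chain groups C_0 ≅ Z^8, C_1 ≅ Z^24, C_2 ≅ Z^16.

Boundary ∂_1: C_1 → C_0 is given by ∂[p,q] = [q] − [p]. For instance
  ∂[5,7] = [7] − [5].
The resulting 8×24 matrix has rank 7, and its Smith normal form has invariant factors (1,1,1,1,1,1,1).

The boundary map ∂_2: C_2 → C_1 sends each 2-simplex [p,q,r] to [q,r] − [p,r] + [p,q]. For instance
  ∂[2,5,7] = [5,7] − [2,7] + [2,5],
  ∂[2,3,5] = [3,5] − [2,5] + [2,3].
This gives a 24×16 integer matrix of rank 15; reducing to Smith normal form yields diagonal entries (1,1,1,1,1,1,1,1,1,1,1,1,1,1,1).

Now H_k = ker ∂_k / im ∂_{k+1}, so:

  H_0: rank C_0 − rank ∂_1 = 8 − 7 = 1, and the invariant factors of ∂_1 are all 1, so H_0 = Z.

(K is a triangulation of the torus T^2.)

H_0 ≅ Z.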